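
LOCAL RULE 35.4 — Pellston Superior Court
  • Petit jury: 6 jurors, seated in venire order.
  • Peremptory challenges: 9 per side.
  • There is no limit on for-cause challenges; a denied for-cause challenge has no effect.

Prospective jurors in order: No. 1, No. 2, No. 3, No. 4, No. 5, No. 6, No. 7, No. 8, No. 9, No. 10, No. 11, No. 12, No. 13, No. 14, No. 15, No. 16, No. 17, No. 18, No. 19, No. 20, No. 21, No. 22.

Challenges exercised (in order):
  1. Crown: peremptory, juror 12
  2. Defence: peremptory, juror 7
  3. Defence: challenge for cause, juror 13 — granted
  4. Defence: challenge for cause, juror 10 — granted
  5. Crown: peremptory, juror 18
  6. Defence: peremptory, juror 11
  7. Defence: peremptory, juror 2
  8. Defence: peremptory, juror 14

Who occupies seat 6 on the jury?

Removed: #2, #7, #10, #11, #12, #13, #14, #18.
Seating in order: seats 1–6 → #1, #3, #4, #5, #6, #8.
So seat 6 is #8.

8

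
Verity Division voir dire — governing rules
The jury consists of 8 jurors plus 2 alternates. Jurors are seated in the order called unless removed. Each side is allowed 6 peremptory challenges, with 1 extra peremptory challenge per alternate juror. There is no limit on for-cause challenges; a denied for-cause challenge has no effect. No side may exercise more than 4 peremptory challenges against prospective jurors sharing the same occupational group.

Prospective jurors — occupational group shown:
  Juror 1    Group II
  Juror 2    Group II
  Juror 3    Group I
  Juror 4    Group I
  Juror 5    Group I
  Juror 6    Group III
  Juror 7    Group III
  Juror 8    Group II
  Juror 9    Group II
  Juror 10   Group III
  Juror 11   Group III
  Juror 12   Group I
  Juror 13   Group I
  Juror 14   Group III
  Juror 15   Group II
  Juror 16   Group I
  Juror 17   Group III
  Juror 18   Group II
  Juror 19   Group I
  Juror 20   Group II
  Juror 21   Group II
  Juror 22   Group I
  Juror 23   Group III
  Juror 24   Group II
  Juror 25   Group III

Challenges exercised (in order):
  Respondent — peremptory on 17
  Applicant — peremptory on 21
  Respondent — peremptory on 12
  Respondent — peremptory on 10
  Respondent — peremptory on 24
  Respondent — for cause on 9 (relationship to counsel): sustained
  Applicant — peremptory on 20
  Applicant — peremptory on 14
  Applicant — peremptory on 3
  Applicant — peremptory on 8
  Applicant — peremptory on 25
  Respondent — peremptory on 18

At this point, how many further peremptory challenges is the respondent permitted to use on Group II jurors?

2

Respondent peremptories so far: #17, #12, #10, #24, #18 — 5 of 8 used, 3 left overall.
Against Group II: #24, #18 — 2 used; per-group cap 4 leaves 2.
Binding limit: min(3, 2) = 2.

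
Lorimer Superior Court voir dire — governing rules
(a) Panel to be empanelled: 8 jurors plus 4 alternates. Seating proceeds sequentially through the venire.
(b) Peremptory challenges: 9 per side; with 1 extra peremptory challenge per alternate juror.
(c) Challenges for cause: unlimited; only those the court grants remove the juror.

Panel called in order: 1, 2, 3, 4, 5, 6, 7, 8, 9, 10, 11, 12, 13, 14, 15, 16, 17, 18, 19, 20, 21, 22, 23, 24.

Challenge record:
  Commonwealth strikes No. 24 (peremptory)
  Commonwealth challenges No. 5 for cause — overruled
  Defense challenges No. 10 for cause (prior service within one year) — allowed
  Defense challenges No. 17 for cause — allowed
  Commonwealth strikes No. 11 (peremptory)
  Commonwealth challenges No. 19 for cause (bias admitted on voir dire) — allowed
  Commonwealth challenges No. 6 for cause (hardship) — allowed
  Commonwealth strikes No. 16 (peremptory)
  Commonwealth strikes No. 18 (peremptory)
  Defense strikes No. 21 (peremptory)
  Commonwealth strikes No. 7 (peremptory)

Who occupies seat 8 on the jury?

12

Removed: #6, #7, #10, #11, #16, #17, #18, #19, #21, #24. (#5 stays — for-cause denied.)
Filling seats in venire order through position 8: #1, #2, #3, #4, #5, #8, #9, #12.
So seat 8 is #12.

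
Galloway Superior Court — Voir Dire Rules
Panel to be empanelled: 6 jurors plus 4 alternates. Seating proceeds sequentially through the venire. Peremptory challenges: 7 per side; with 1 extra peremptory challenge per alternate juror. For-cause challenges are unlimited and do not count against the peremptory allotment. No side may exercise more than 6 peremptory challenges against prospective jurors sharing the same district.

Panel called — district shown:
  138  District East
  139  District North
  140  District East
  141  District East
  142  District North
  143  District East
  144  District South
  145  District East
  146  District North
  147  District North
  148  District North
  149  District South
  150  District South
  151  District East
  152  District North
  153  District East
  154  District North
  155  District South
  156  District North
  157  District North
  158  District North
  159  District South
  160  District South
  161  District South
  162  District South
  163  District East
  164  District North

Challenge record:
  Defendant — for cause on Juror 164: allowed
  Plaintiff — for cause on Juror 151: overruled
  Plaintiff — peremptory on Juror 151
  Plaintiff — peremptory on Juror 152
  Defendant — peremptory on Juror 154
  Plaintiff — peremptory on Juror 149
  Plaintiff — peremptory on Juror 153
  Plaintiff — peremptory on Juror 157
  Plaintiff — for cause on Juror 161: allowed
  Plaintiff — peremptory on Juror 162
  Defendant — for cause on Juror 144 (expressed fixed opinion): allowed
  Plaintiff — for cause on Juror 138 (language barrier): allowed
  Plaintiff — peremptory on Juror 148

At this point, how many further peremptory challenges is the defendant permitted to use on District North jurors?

Defendant peremptories so far: #154 — 1 of 11 used, 10 left overall.
Against District North: #154 — 1 used; per-district cap 6 leaves 5.
Binding limit: min(10, 5) = 5.

5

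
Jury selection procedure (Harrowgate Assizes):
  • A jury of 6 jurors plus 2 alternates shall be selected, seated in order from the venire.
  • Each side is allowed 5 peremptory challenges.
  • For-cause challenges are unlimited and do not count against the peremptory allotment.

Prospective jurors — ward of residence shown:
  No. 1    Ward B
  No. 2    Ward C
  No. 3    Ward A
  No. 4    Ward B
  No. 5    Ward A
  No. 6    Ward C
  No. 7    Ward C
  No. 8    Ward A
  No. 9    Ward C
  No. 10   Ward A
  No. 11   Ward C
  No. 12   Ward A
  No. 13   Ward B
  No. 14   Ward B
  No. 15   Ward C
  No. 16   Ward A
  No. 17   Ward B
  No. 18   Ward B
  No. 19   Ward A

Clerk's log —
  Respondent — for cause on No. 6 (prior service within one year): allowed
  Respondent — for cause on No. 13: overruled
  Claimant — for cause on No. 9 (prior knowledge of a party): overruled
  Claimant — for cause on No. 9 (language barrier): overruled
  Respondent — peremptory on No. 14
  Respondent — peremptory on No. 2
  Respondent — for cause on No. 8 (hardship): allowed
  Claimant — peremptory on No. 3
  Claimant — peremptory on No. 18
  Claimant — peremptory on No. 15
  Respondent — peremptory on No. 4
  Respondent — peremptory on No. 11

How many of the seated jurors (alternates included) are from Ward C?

Removed: #2, #3, #4, #6, #8, #11, #14, #15, #18.
Seated (8 incl. alternates): #1, #5, #7, #9, #10, #12, #13, #16.
Of those, in Ward C: #7, #9 → 2.

2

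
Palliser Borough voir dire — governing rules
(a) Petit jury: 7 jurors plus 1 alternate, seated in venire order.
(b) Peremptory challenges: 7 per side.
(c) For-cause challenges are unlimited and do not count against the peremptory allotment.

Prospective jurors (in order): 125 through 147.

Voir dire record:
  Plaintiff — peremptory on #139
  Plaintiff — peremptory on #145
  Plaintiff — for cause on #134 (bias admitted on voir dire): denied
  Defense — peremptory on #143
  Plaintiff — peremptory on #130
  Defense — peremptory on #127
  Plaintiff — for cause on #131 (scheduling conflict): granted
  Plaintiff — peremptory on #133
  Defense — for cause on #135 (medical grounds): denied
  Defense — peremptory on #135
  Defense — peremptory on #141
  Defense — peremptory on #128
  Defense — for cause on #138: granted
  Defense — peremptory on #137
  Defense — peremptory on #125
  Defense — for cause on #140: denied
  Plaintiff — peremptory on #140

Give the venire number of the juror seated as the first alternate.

146

Removed: #125, #127, #128, #130, #131, #133, #135, #137, #138, #139, #140, #141, #143, #145. (#134 stays — for-cause denied.)
Seating in order: seats 1–7 → #126, #129, #132, #134, #136, #142, #144; alternates → #146.
So alternate 1 is #146.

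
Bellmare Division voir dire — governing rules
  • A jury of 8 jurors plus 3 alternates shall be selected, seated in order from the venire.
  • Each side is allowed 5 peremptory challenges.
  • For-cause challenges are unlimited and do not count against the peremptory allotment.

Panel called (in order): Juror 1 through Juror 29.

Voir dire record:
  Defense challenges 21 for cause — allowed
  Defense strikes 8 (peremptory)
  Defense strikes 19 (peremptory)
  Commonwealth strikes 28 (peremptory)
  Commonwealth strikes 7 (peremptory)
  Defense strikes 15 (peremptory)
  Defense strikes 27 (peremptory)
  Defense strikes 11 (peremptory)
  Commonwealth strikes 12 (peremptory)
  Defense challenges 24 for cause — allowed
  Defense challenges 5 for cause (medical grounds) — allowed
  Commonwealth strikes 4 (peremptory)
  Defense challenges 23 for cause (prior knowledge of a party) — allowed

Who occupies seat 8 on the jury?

14

Removed: #4, #5, #7, #8, #11, #12, #15, #19, #21, #23, #24, #27, #28.
Seating in order: seats 1–8 → #1, #2, #3, #6, #9, #10, #13, #14; alternates → #16, #17, #18.
So seat 8 is #14.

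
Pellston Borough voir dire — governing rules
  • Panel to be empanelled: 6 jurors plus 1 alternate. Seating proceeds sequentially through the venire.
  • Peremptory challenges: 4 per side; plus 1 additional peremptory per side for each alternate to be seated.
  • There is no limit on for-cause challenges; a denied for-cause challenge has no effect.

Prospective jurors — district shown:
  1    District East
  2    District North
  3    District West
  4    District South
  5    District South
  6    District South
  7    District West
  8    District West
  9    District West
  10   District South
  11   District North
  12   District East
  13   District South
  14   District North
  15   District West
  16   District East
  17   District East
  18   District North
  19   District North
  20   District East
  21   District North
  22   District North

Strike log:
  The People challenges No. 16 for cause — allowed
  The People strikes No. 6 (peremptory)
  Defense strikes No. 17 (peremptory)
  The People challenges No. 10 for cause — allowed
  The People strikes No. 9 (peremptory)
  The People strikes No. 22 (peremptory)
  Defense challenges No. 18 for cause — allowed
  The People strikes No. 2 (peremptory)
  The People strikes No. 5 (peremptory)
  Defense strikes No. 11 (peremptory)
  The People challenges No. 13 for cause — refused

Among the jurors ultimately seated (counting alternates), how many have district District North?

Removed: #2, #5, #6, #9, #10, #11, #16, #17, #18, #22.
Seated (7 incl. alternates): #1, #3, #4, #7, #8, #12, #13.
None of those are in District North → 0.

0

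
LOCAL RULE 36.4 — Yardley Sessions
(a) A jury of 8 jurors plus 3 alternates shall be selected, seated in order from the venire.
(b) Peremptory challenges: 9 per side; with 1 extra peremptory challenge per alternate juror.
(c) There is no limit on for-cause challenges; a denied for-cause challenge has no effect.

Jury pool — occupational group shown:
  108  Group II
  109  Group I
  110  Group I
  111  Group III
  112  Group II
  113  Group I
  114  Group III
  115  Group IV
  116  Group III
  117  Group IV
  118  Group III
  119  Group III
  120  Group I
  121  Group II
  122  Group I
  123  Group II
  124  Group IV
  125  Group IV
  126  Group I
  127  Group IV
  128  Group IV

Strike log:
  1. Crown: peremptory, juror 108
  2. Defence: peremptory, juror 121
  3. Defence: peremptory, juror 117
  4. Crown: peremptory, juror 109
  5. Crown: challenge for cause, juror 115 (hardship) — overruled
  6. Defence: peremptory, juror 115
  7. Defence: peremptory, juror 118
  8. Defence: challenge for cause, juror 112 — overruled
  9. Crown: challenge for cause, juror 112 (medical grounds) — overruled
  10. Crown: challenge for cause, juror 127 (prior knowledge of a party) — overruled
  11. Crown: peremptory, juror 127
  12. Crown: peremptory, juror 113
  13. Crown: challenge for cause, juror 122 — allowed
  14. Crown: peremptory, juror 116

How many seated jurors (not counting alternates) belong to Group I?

2

Removed: #108, #109, #113, #115, #116, #117, #118, #121, #122, #127.
Seated jurors 1–8: #110, #111, #112, #114, #119, #120, #123, #124 (alternates #125, #126, #128 not counted).
Of those, in Group I: #110, #120 → 2.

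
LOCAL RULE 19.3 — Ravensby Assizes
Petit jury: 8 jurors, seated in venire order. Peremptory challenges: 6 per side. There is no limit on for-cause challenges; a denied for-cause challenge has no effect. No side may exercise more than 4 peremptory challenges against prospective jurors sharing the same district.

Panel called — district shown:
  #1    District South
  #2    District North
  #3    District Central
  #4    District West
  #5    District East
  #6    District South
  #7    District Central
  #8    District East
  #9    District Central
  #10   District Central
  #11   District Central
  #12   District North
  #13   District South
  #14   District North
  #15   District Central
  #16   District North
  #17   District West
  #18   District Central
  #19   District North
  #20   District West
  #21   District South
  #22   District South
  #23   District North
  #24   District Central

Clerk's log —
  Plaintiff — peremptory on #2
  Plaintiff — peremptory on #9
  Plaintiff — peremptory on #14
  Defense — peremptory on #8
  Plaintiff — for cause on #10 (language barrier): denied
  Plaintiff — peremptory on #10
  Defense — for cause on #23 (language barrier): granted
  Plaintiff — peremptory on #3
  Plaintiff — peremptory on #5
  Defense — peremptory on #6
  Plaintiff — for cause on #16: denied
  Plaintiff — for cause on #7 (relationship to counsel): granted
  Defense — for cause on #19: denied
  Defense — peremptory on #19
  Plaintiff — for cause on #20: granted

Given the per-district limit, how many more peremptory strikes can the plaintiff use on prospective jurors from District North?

0

Plaintiff peremptories so far: #2, #9, #14, #10, #3, #5 — 6 of 6 used, 0 left overall.
Against District North: #2, #14 — 2 used; per-district cap 4 leaves 2.
Binding limit: min(0, 2) = 0.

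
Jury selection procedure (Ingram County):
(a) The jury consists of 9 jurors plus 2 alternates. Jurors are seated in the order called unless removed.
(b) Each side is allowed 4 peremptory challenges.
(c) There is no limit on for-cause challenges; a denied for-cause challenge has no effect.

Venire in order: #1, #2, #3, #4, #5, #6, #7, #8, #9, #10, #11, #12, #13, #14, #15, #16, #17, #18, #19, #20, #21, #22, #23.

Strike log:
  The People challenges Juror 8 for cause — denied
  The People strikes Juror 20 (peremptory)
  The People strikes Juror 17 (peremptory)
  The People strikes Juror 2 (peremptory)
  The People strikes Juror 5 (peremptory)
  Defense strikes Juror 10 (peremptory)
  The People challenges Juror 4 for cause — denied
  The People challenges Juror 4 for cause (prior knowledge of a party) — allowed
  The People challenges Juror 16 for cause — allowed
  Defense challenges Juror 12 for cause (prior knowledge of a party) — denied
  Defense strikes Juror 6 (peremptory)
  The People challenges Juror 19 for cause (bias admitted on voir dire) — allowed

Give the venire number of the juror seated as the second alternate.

18

Removed: #2, #4, #5, #6, #10, #16, #17, #19, #20. (#8, #12 stay — for-cause denied.)
Seating in order: seats 1–9 → #1, #3, #7, #8, #9, #11, #12, #13, #14; alternates → #15, #18.
So alternate 2 is #18.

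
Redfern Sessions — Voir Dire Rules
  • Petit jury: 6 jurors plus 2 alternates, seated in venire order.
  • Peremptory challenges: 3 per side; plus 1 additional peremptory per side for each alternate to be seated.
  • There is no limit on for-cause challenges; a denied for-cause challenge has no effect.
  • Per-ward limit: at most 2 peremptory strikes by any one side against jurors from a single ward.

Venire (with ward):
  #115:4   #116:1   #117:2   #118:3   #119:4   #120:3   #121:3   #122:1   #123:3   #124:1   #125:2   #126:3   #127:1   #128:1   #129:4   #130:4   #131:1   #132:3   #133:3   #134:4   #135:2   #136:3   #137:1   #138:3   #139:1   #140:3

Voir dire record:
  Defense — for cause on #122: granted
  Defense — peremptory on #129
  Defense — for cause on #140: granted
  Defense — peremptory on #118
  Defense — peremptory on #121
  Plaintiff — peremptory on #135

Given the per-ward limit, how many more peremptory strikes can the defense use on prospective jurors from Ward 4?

1

Defense peremptories so far: #129, #118, #121 — 3 of 5 used, 2 left overall.
Against Ward 4: #129 — 1 used; per-ward cap 2 leaves 1.
Binding limit: min(2, 1) = 1.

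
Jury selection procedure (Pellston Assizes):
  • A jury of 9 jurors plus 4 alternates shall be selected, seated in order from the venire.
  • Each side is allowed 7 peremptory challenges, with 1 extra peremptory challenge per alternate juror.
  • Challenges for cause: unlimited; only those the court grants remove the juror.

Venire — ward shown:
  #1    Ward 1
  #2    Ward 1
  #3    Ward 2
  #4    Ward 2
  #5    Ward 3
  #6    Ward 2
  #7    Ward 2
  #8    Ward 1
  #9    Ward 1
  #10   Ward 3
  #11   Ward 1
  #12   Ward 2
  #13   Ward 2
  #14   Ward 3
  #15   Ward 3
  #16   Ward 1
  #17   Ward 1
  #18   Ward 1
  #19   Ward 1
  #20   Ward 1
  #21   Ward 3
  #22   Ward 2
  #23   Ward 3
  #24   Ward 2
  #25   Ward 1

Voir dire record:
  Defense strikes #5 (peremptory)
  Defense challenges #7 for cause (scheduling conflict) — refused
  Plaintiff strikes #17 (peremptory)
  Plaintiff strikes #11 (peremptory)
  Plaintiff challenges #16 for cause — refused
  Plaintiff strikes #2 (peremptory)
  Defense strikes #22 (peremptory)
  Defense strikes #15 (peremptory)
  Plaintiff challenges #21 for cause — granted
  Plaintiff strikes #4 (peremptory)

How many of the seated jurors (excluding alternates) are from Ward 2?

5

Removed: #2, #4, #5, #11, #15, #17, #21, #22.
Seated jurors 1–9: #1, #3, #6, #7, #8, #9, #10, #12, #13 (alternates #14, #16, #18, #19 not counted).
Of those, in Ward 2: #3, #6, #7, #12, #13 → 5.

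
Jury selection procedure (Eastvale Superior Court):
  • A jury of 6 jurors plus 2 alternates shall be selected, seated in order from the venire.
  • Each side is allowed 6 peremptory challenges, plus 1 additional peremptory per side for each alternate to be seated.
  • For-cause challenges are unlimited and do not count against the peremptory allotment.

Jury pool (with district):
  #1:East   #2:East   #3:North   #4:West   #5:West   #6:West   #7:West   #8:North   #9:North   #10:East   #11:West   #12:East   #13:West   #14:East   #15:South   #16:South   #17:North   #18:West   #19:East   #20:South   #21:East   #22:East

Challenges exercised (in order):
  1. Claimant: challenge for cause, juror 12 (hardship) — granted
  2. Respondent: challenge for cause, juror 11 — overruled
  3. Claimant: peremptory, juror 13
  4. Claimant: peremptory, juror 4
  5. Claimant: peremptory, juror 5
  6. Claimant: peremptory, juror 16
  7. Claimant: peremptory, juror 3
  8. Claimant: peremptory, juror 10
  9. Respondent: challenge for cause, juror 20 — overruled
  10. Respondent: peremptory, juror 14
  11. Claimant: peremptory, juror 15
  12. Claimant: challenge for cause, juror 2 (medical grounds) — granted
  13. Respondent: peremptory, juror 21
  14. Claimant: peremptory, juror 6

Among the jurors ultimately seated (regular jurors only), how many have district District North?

3

Removed: #2, #3, #4, #5, #6, #10, #12, #13, #14, #15, #16, #21.
Seated jurors 1–6: #1, #7, #8, #9, #11, #17 (alternates #18, #19 not counted).
Of those, in District North: #8, #9, #17 → 3.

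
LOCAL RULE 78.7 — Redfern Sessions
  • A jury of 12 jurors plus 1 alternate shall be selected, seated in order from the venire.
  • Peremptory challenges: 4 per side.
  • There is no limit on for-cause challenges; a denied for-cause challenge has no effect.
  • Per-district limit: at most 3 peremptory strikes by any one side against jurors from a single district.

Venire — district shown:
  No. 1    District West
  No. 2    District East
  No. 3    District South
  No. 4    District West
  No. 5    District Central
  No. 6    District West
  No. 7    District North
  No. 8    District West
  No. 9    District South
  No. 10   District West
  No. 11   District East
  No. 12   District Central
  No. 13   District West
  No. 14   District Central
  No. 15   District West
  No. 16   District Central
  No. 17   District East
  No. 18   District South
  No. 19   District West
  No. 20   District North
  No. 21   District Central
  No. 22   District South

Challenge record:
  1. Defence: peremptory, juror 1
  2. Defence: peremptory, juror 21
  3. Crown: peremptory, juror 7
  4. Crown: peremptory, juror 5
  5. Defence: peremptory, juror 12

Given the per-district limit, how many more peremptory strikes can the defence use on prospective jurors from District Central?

Defence peremptories so far: #1, #21, #12 — 3 of 4 used, 1 left overall.
Against District Central: #21, #12 — 2 used; per-district cap 3 leaves 1.
Binding limit: min(1, 1) = 1.

1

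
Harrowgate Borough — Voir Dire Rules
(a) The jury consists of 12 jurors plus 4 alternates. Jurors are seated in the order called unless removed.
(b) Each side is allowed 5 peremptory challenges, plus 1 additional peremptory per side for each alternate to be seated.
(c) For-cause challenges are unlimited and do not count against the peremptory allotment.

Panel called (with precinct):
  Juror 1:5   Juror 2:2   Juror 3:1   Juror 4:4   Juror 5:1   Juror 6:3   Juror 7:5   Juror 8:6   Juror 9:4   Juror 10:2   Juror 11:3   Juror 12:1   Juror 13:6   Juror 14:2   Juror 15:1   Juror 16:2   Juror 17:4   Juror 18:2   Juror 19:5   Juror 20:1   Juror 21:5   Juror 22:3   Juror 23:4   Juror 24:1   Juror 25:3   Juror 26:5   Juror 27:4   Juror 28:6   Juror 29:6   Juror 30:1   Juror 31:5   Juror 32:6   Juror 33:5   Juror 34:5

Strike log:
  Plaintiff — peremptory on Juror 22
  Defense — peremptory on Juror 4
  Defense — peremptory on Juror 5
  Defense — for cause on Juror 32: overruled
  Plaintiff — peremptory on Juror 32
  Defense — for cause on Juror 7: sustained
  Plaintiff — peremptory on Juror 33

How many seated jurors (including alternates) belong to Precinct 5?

2

Removed: #4, #5, #7, #22, #32, #33.
Seated (16 incl. alternates): #1, #2, #3, #6, #8, #9, #10, #11, #12, #13, #14, #15, #16, #17, #18, #19.
Of those, in Precinct 5: #1, #19 → 2.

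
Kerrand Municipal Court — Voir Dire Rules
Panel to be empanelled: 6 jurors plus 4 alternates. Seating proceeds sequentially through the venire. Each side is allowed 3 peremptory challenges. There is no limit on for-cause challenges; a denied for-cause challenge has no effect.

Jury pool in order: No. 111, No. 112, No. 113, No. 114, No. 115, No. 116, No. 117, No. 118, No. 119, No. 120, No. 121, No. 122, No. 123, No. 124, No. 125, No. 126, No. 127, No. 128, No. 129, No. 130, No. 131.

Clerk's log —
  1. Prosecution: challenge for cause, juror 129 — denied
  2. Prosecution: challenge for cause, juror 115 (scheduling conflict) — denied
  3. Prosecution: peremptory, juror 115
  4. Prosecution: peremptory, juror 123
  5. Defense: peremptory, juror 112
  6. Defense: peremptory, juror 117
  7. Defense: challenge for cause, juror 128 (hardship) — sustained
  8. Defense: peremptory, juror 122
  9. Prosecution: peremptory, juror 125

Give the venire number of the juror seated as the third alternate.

124

Removed: #112, #115, #117, #122, #123, #125, #128. (#129 stays — for-cause denied.)
Seating in order: seats 1–6 → #111, #113, #114, #116, #118, #119; alternates → #120, #121, #124, #126.
So alternate 3 is #124.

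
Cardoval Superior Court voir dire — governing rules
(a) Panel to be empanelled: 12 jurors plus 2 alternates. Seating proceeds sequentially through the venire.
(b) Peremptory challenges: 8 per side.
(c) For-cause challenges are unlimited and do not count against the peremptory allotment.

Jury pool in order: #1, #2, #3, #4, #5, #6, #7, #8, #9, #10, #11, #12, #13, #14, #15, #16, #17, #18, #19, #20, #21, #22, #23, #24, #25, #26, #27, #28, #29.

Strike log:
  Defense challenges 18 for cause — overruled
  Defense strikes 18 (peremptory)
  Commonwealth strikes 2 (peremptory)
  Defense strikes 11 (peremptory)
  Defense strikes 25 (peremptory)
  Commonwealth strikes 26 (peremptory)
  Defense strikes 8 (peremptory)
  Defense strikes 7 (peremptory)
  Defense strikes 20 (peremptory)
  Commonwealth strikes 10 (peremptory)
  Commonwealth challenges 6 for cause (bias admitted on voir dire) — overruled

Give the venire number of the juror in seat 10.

15

Removed: #2, #7, #8, #10, #11, #18, #20, #25, #26. (#6 stays — for-cause denied.)
Filling seats in venire order through position 10: #1, #3, #4, #5, #6, #9, #12, #13, #14, #15.
So seat 10 is #15.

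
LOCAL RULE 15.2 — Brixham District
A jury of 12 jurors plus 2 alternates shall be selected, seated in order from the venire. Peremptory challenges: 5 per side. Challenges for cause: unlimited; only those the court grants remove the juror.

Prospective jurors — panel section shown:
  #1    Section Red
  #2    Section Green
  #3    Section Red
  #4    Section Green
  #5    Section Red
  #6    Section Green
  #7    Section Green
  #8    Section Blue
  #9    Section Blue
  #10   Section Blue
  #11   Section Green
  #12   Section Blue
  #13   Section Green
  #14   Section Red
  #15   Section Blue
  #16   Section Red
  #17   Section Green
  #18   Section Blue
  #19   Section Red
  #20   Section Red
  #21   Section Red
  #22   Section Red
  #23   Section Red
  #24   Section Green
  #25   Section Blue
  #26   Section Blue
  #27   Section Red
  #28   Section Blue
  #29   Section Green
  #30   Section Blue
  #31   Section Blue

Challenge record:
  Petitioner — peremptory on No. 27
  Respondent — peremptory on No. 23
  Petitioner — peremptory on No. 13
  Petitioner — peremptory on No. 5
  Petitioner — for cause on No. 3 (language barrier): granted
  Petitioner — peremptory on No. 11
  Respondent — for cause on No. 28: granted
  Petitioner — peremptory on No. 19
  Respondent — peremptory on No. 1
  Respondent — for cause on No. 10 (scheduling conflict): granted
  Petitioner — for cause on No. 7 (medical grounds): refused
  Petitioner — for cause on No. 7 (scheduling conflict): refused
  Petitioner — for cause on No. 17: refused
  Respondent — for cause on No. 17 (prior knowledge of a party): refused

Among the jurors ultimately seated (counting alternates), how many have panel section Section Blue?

Removed: #1, #3, #5, #10, #11, #13, #19, #23, #27, #28.
Seated (14 incl. alternates): #2, #4, #6, #7, #8, #9, #12, #14, #15, #16, #17, #18, #20, #21.
Of those, in Section Blue: #8, #9, #12, #15, #18 → 5.

5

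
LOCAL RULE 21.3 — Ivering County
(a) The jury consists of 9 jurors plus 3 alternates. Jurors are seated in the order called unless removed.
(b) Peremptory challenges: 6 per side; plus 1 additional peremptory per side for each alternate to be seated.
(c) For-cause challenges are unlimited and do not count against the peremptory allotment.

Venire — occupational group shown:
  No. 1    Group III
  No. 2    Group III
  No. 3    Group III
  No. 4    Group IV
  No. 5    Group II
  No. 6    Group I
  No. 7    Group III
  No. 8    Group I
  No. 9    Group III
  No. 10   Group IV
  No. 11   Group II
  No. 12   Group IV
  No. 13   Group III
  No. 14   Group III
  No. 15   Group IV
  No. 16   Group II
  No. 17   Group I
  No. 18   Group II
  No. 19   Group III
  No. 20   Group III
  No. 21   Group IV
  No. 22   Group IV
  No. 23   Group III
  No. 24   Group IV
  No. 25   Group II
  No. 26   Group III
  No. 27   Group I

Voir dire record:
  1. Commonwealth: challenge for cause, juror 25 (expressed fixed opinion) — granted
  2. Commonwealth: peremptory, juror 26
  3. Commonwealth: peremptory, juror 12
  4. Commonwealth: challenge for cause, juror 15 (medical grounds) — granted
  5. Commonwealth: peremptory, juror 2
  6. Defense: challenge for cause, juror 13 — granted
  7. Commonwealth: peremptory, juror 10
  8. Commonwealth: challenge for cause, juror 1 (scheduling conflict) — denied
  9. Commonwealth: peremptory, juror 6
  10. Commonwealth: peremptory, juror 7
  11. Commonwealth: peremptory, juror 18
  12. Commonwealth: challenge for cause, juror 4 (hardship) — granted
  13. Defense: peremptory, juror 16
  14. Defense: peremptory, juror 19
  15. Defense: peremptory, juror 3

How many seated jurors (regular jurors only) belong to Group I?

Removed: #2, #3, #4, #6, #7, #10, #12, #13, #15, #16, #18, #19, #25, #26.
Seated jurors 1–9: #1, #5, #8, #9, #11, #14, #17, #20, #21 (alternates #22, #23, #24 not counted).
Of those, in Group I: #8, #17 → 2.

2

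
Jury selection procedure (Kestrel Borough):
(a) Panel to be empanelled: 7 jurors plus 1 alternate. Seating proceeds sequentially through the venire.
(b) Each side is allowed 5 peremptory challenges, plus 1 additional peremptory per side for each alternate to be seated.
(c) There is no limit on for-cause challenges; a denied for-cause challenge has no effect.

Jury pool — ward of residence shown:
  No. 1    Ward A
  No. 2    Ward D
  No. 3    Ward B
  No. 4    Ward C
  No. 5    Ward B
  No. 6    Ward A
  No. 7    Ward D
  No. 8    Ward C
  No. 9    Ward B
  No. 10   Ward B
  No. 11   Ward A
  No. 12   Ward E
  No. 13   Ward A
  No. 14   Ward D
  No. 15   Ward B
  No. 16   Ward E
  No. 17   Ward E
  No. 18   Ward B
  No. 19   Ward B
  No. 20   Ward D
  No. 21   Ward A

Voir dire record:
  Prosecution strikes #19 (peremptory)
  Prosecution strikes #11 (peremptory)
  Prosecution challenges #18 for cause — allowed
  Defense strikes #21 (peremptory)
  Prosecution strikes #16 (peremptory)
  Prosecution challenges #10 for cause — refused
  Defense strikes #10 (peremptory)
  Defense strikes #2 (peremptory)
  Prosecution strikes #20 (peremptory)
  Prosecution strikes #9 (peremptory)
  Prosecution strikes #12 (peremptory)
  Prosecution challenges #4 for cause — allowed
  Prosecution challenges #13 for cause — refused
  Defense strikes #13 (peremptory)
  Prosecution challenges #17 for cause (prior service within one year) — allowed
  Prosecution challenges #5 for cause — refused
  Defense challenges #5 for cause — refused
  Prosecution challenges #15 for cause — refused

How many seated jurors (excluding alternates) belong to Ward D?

2

Removed: #2, #4, #9, #10, #11, #12, #13, #16, #17, #18, #19, #20, #21.
Seated jurors 1–7: #1, #3, #5, #6, #7, #8, #14 (alternates #15 not counted).
Of those, in Ward D: #7, #14 → 2.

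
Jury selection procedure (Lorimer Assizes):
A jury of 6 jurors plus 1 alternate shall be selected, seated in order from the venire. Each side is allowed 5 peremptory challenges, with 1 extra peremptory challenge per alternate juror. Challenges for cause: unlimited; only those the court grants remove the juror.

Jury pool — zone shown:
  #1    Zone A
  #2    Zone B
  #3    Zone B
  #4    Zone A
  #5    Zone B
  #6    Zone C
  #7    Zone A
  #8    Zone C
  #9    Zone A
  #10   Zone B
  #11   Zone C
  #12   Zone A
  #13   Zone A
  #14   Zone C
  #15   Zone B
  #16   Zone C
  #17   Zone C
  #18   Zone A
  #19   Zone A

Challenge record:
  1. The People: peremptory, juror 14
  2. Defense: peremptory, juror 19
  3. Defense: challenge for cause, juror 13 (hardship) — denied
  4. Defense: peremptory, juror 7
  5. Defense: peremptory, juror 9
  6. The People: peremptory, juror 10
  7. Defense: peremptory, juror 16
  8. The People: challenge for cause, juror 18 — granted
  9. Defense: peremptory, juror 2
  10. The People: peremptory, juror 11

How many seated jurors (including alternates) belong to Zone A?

Removed: #2, #7, #9, #10, #11, #14, #16, #18, #19.
Seated (7 incl. alternates): #1, #3, #4, #5, #6, #8, #12.
Of those, in Zone A: #1, #4, #12 → 3.

3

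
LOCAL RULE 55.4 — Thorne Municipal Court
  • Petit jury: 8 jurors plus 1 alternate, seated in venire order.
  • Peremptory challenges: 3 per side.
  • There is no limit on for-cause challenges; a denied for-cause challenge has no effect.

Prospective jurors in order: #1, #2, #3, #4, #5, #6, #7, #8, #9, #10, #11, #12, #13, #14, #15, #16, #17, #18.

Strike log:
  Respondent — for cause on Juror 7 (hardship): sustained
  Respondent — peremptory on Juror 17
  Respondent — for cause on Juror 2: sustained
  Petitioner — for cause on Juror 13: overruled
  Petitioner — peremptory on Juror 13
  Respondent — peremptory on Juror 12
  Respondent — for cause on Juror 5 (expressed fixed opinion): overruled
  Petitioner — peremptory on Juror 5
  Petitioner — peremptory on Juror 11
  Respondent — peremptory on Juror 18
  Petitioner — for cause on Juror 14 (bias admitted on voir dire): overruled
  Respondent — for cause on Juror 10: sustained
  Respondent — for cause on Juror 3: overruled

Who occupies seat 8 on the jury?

15

Removed: #2, #5, #7, #10, #11, #12, #13, #17, #18. (#3, #14 stay — for-cause denied.)
Seating in order: seats 1–8 → #1, #3, #4, #6, #8, #9, #14, #15; alternates → #16.
So seat 8 is #15.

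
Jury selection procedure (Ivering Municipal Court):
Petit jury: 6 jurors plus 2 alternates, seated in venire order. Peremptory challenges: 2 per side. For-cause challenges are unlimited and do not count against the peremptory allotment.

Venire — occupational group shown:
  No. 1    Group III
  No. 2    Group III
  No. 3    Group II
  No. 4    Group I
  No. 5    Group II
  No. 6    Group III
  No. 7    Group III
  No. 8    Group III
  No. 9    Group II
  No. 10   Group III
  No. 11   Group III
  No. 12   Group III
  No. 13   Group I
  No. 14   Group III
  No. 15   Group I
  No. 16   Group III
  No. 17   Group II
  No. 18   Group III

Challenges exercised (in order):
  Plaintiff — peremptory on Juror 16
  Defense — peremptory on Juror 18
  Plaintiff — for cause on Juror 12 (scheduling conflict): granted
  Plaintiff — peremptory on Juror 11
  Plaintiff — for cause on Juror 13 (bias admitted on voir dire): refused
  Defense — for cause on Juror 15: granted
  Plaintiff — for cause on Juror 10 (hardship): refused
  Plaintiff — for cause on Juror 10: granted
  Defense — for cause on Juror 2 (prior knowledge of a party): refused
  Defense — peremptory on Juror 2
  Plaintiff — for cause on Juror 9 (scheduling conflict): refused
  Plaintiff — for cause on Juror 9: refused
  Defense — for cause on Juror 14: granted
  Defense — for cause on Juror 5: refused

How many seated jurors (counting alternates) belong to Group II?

3

Removed: #2, #10, #11, #12, #14, #15, #16, #18.
Seated (8 incl. alternates): #1, #3, #4, #5, #6, #7, #8, #9.
Of those, in Group II: #3, #5, #9 → 3.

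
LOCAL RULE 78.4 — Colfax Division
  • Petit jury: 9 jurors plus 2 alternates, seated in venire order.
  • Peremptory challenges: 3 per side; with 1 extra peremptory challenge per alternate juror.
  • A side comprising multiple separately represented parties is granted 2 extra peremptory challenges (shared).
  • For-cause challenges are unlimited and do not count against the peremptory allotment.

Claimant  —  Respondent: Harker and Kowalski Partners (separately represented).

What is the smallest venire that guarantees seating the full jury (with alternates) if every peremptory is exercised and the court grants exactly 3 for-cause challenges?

Seats to fill: 9 + 2 alternates = 11.
Peremptories — Claimant: 3 + 1×2 = 5; Respondent: 3 + 1×2 + 2 = 7; total 12.
For-cause removals: 3.
Minimum venire: 11 + 12 + 3 = 26.

26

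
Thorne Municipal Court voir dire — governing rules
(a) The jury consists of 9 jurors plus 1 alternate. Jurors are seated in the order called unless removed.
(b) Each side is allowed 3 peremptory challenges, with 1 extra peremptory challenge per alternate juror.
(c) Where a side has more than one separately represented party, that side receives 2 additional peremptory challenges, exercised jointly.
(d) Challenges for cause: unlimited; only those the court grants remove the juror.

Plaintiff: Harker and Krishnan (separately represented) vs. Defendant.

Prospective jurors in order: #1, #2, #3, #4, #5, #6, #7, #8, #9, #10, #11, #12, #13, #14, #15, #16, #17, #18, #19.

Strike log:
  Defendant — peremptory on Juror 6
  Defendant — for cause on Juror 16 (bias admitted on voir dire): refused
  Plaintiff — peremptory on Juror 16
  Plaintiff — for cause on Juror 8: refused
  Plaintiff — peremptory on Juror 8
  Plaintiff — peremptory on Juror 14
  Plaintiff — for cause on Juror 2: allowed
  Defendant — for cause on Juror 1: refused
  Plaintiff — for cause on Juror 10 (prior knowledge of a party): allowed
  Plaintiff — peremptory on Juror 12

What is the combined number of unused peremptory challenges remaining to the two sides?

Plaintiff allotment: 3 base + 1 × 1 alternate + 2 multi-party = 6. Defendant allotment: 3 base + 1 × 1 alternate = 4.
Plaintiff peremptories used: #16, #8, #14, #12 — 4 (for-cause on #8, #2, #10 don't count).
Defendant peremptories used: #6 — 1 (for-cause on #16, #1 don't count).
Remaining: (6 − 4) + (4 − 1) = 5.

5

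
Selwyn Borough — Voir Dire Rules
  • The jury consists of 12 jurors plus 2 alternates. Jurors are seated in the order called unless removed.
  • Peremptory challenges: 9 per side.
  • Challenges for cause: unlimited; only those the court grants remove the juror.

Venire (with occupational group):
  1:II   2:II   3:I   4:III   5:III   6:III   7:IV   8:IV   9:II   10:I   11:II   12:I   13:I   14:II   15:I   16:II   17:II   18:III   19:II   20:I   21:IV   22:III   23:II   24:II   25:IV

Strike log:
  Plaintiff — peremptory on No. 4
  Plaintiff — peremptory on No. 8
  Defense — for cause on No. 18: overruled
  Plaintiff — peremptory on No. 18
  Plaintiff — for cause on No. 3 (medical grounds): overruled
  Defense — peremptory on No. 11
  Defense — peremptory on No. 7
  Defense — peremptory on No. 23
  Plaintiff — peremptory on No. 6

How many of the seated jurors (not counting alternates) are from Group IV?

0

Removed: #4, #6, #7, #8, #11, #18, #23.
Seated jurors 1–12: #1, #2, #3, #5, #9, #10, #12, #13, #14, #15, #16, #17 (alternates #19, #20 not counted).
None of those are in Group IV → 0.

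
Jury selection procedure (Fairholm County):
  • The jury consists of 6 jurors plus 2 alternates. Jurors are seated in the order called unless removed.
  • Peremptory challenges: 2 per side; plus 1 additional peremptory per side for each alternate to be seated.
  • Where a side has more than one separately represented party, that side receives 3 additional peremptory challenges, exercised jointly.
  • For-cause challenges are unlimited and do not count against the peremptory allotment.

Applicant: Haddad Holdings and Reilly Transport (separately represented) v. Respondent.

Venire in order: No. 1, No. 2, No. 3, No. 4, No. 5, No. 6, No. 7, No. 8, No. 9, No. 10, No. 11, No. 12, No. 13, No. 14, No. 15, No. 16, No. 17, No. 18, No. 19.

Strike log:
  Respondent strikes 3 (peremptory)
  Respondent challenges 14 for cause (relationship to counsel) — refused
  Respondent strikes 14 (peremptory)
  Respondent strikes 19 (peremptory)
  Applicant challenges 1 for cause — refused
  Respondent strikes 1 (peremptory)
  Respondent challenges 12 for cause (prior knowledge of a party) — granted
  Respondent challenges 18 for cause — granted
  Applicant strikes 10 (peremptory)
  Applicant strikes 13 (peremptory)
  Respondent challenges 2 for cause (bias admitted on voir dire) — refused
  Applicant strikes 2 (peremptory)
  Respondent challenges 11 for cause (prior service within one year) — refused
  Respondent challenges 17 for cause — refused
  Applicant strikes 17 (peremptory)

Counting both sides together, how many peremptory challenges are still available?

3

Applicant allotment: 2 base + 1 × 2 alternates + 3 multi-party = 7. Respondent allotment: 2 base + 1 × 2 alternates = 4.
Applicant peremptories used: #10, #13, #2, #17 — 4 (the for-cause on #1 doesn't count).
Respondent peremptories used: #3, #14, #19, #1 — 4 (for-cause on #14, #12, #18, #2, #11, #17 don't count).
Remaining: (7 − 4) + (4 − 4) = 3.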